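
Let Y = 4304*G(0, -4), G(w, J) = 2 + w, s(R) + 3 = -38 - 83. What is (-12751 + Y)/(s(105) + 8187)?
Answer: -4143/8063 ≈ -0.51383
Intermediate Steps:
s(R) = -124 (s(R) = -3 + (-38 - 83) = -3 - 121 = -124)
Y = 8608 (Y = 4304*(2 + 0) = 4304*2 = 8608)
(-12751 + Y)/(s(105) + 8187) = (-12751 + 8608)/(-124 + 8187) = -4143/8063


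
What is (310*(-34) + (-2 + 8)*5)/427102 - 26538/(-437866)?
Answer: 129470408/3596412391 ≈ 0.036000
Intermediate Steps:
(310*(-34) + (-2 + 8)*5)/427102 - 26538/(-437866) = (-10540 + 6*5)*(1/427102) - 26538*(-1/437866) = (-10540 + 30)*(1/427102) + 13269/218933 = -10510*1/427102 + 13269/218933 = -5255/213551 + 13269/218933 = 129470408/3596412391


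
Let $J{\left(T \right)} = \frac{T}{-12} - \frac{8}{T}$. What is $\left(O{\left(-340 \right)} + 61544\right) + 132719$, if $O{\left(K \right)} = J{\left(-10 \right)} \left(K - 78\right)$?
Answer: $\frac{2903704}{15} \approx 1.9358 \cdot 10^{5}$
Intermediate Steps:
$J{\left(T \right)} = - \frac{8}{T} - \frac{T}{12}$ ($J{\left(T \right)} = T \left(- \frac{1}{12}\right) - \frac{8}{T} = - \frac{T}{12} - \frac{8}{T} = - \frac{8}{T} - \frac{T}{12}$)
$O{\left(K \right)} = - \frac{637}{5} + \frac{49 K}{30}$ ($O{\left(K \right)} = \left(- \frac{8}{-10} - - \frac{5}{6}\right) \left(K - 78\right) = \left(\left(-8\right) \left(- \frac{1}{10}\right) + \frac{5}{6}\right) \left(-78 + K\right) = \left(\frac{4}{5} + \frac{5}{6}\right) \left(-78 + K\right) = \frac{49 \left(-78 + K\right)}{30} = - \frac{637}{5} + \frac{49 K}{30}$)
$\left(O{\left(-340 \right)} + 61544\right) + 132719 = \left(\left(- \frac{637}{5} + \frac{49}{30} \left(-340\right)\right) + 61544\right) + 132719 = \left(\left(- \frac{637}{5} - \frac{1666}{3}\right) + 61544\right) + 132719 = \left(- \frac{10241}{15} + 61544\right) + 132719 = \frac{912919}{15} + 132719 = \frac{2903704}{15}$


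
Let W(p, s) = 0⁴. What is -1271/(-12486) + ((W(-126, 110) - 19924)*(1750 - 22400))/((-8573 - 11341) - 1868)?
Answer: -2568547393339/135985026 ≈ -18888.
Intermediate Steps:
W(p, s) = 0
-1271/(-12486) + ((W(-126, 110) - 19924)*(1750 - 22400))/((-8573 - 11341) - 1868) = -1271/(-12486) + ((0 - 19924)*(1750 - 22400))/((-8573 - 11341) - 1868) = -1271*(-1/12486) + (-19924*(-20650))/(-19914 - 1868) = 1271/12486 + 411430600/(-21782) = 1271/12486 + 411430600*(-1/21782) = 1271/12486 - 205715300/10891 = -2568547393339/135985026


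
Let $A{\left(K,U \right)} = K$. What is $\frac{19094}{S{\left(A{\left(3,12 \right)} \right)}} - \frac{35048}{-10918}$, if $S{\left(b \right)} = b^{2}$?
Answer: $\frac{104391862}{49131} \approx 2124.8$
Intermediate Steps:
$\frac{19094}{S{\left(A{\left(3,12 \right)} \right)}} - \frac{35048}{-10918} = \frac{19094}{3^{2}} - \frac{35048}{-10918} = \frac{19094}{9} - - \frac{17524}{5459} = 19094 \cdot \frac{1}{9} + \frac{17524}{5459} = \frac{19094}{9} + \frac{17524}{5459} = \frac{104391862}{49131}$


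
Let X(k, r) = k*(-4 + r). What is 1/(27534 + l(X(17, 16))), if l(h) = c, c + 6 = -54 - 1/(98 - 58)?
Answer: 40/1098959 ≈ 3.6398e-5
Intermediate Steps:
c = -2401/40 (c = -6 + (-54 - 1/(98 - 58)) = -6 + (-54 - 1/40) = -6 - 2161/40 = -2401/40 ≈ -60.025)
l(h) = -2401/40
1/(27534 + l(X(17, 16))) = 1/(27534 - 2401/40) = 1/(1098959/40) = 40/1098959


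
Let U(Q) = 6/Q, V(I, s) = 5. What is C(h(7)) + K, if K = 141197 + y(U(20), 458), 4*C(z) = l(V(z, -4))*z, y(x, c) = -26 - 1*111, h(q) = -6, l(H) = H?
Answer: 282105/2 ≈ 1.4105e+5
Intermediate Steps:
y(x, c) = -137 (y(x, c) = -26 - 111 = -137)
C(z) = 5*z/4 (C(z) = (5*z)/4 = 5*z/4)
K = 141060 (K = 141197 - 137 = 141060)
C(h(7)) + K = (5/4)*(-6) + 141060 = -15/2 + 141060 = 282105/2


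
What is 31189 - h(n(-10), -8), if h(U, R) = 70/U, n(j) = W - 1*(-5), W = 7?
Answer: 187099/6 ≈ 31183.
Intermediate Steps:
n(j) = 12 (n(j) = 7 - 1*(-5) = 7 + 5 = 12)
31189 - h(n(-10), -8) = 31189 - 70/12 = 31189 - 1*35/6 = 31189 - 35/6 = 187099/6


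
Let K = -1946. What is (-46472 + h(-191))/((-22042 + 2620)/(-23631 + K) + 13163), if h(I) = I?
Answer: -1193499551/336689473 ≈ -3.5448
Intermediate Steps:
(-46472 + h(-191))/((-22042 + 2620)/(-23631 + K) + 13163) = (-46472 - 191)/((-22042 + 2620)/(-23631 - 1946) + 13163) = -46663/(-19422/(-25577) + 13163) = -46663/(-19422*(-1/25577) + 13163) = -46663/(19422/25577 + 13163) = -46663/336689473/25577 = -46663*25577/336689473 = -1193499551/336689473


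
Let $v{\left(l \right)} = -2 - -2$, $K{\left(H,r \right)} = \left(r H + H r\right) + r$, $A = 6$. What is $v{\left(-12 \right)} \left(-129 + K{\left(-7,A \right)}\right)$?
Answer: $0$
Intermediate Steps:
$K{\left(H,r \right)} = r + 2 H r$ ($K{\left(H,r \right)} = \left(H r + H r\right) + r = 2 H r + r = r + 2 H r$)
$v{\left(l \right)} = 0$ ($v{\left(l \right)} = -2 + 2 = 0$)
$v{\left(-12 \right)} \left(-129 + K{\left(-7,A \right)}\right) = 0 \left(-129 + 6 \left(1 + 2 \left(-7\right)\right)\right) = 0 \left(-129 + 6 \left(1 - 14\right)\right) = 0 \left(-129 + 6 \left(-13\right)\right) = 0 \left(-129 - 78\right) = 0 \left(-207\right) = 0$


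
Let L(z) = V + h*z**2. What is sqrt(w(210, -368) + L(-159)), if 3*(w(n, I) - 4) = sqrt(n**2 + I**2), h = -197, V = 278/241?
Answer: sqrt(-2603374340355 + 348486*sqrt(44881))/723 ≈ 2231.6*I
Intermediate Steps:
V = 278/241 (V = 278*(1/241) = 278/241 ≈ 1.1535)
w(n, I) = 4 + sqrt(I**2 + n**2)/3 (w(n, I) = 4 + sqrt(n**2 + I**2)/3 = 4 + sqrt(I**2 + n**2)/3)
L(z) = 278/241 - 197*z**2
sqrt(w(210, -368) + L(-159)) = sqrt((4 + sqrt((-368)**2 + 210**2)/3) + (278/241 - 197*(-159)**2)) = sqrt((4 + sqrt(135424 + 44100)/3) + (278/241 - 197*25281)) = sqrt((4 + sqrt(179524)/3) + (278/241 - 4980357)) = sqrt((4 + (2*sqrt(44881))/3) - 1200265759/241) = sqrt((4 + 2*sqrt(44881)/3) - 1200265759/241) = sqrt(-1200264795/241 + 2*sqrt(44881)/3)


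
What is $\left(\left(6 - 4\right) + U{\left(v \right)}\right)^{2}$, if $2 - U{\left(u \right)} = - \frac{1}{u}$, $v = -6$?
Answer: $\frac{529}{36} \approx 14.694$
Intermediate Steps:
$U{\left(u \right)} = 2 + \frac{1}{u}$ ($U{\left(u \right)} = 2 - - \frac{1}{u} = 2 + \frac{1}{u}$)
$\left(\left(6 - 4\right) + U{\left(v \right)}\right)^{2} = \left(\left(6 - 4\right) + \left(2 + \frac{1}{-6}\right)\right)^{2} = \left(\left(6 - 4\right) + \left(2 - \frac{1}{6}\right)\right)^{2} = \left(2 + \frac{11}{6}\right)^{2} = \left(\frac{23}{6}\right)^{2} = \frac{529}{36}$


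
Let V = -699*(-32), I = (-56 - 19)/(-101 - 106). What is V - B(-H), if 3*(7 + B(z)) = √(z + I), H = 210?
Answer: 22375 - I*√998085/207 ≈ 22375.0 - 4.8263*I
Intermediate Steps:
I = 25/69 (I = -75/(-207) = -75*(-1/207) = 25/69 ≈ 0.36232)
B(z) = -7 + √(25/69 + z)/3 (B(z) = -7 + √(z + 25/69)/3 = -7 + √(25/69 + z)/3)
V = 22368
V - B(-H) = 22368 - (-7 + √(1725 + 4761*(-1*210))/207) = 22368 - (-7 + √(1725 + 4761*(-210))/207) = 22368 - (-7 + √(1725 - 999810)/207) = 22368 - (-7 + √(-998085)/207) = 22368 - (-7 + (I*√998085)/207) = 22368 - (-7 + I*√998085/207) = 22368 + (7 - I*√998085/207) = 22375 - I*√998085/207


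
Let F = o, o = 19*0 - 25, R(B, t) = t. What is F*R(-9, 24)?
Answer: -600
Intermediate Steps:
o = -25 (o = 0 - 25 = -25)
F = -25
F*R(-9, 24) = -25*24 = -600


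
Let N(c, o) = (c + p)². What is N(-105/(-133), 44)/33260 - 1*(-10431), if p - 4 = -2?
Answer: 125243559469/12006860 ≈ 10431.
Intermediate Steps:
p = 2 (p = 4 - 2 = 2)
N(c, o) = (2 + c)² (N(c, o) = (c + 2)² = (2 + c)²)
N(-105/(-133), 44)/33260 - 1*(-10431) = (2 - 105/(-133))²/33260 - 1*(-10431) = (2 - 105*(-1/133))²*(1/33260) + 10431 = (2 + 15/19)²*(1/33260) + 10431 = (53/19)²*(1/33260) + 10431 = (2809/361)*(1/33260) + 10431 = 2809/12006860 + 10431 = 125243559469/12006860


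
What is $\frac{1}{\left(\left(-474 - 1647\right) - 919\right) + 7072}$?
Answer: $\frac{1}{4032} \approx 0.00024802$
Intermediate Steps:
$\frac{1}{\left(\left(-474 - 1647\right) - 919\right) + 7072} = \frac{1}{\left(-2121 - 919\right) + 7072} = \frac{1}{-3040 + 7072} = \frac{1}{4032}$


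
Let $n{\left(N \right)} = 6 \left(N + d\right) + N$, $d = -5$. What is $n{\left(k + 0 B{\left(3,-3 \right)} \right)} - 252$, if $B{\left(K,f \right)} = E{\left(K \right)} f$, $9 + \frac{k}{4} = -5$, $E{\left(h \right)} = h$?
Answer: $-674$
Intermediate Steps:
$k = -56$ ($k = -36 + 4 \left(-5\right) = -36 - 20 = -56$)
$B{\left(K,f \right)} = K f$
$n{\left(N \right)} = -30 + 7 N$ ($n{\left(N \right)} = 6 \left(N - 5\right) + N = 6 \left(-5 + N\right) + N = \left(-30 + 6 N\right) + N = -30 + 7 N$)
$n{\left(k + 0 B{\left(3,-3 \right)} \right)} - 252 = \left(-30 + 7 \left(-56 + 0 \cdot 3 \left(-3\right)\right)\right) - 252 = \left(-30 + 7 \left(-56 + 0 \left(-9\right)\right)\right) - 252 = \left(-30 + 7 \left(-56 + 0\right)\right) - 252 = \left(-30 + 7 \left(-56\right)\right) - 252 = \left(-30 - 392\right) - 252 = -422 - 252 = -674$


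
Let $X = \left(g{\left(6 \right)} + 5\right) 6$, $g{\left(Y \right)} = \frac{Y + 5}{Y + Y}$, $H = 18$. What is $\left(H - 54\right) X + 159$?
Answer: $-1119$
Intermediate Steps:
$g{\left(Y \right)} = \frac{5 + Y}{2 Y}$
$X = \frac{71}{2}$ ($X = \left(\frac{5 + 6}{2 \cdot 6} + 5\right) 6 = \left(\frac{1}{2} \cdot \frac{1}{6} \cdot 11 + 5\right) 6 = \left(\frac{11}{12} + 5\right) 6 = \frac{71}{12} \cdot 6 = \frac{71}{2} \approx 35.5$)
$\left(H - 54\right) X + 159 = \left(18 - 54\right) \frac{71}{2} + 159 = \left(-36\right) \frac{71}{2} + 159 = -1278 + 159 = -1119$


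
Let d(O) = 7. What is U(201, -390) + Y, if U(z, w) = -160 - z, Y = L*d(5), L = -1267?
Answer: -9230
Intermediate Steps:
Y = -8869 (Y = -1267*7 = -8869)
U(201, -390) + Y = (-160 - 1*201) - 8869 = (-160 - 201) - 8869 = -361 - 8869 = -9230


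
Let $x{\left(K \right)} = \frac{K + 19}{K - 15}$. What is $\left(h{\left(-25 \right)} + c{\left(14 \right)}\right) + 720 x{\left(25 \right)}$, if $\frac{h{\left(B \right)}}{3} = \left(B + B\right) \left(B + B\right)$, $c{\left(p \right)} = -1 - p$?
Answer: $10653$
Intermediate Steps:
$h{\left(B \right)} = 12 B^{2}$ ($h{\left(B \right)} = 3 \left(B + B\right) \left(B + B\right) = 3 \cdot 2 B 2 B = 3 \cdot 4 B^{2} = 12 B^{2}$)
$x{\left(K \right)} = \frac{19 + K}{-15 + K}$
$\left(h{\left(-25 \right)} + c{\left(14 \right)}\right) + 720 x{\left(25 \right)} = \left(12 \left(-25\right)^{2} - 15\right) + 720 \frac{19 + 25}{-15 + 25} = \left(12 \cdot 625 - 15\right) + 720 \cdot \frac{1}{10} \cdot 44 = \left(7500 - 15\right) + 720 \cdot \frac{1}{10} \cdot 44 = 7485 + 720 \cdot \frac{22}{5} = 7485 + 3168 = 10653$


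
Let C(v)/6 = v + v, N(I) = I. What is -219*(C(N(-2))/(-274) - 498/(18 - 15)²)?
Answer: 1657538/137 ≈ 12099.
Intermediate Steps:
C(v) = 12*v (C(v) = 6*(v + v) = 6*(2*v) = 12*v)
-219*(C(N(-2))/(-274) - 498/(18 - 15)²) = -219*((12*(-2))/(-274) - 498/(18 - 15)²) = -219*(-24*(-1/274) - 498/(3²)) = -219*(12/137 - 498/9) = -219*(12/137 - 498*⅑) = -219*(12/137 - 166/3) = -219*(-22706/411) = 1657538/137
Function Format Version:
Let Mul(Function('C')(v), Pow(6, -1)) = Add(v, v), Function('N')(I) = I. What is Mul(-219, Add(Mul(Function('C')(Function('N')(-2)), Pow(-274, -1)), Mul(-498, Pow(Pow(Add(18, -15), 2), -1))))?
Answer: Rational(1657538, 137) ≈ 12099.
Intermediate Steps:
Function('C')(v) = Mul(12, v) (Function('C')(v) = Mul(6, Add(v, v)) = Mul(6, Mul(2, v)) = Mul(12, v))
Mul(-219, Add(Mul(Function('C')(Function('N')(-2)), Pow(-274, -1)), Mul(-498, Pow(Pow(Add(18, -15), 2), -1)))) = Mul(-219, Add(Mul(Mul(12, -2), Pow(-274, -1)), Mul(-498, Pow(Pow(Add(18, -15), 2), -1)))) = Mul(-219, Add(Mul(-24, Rational(-1, 274)), Mul(-498, Pow(Pow(3, 2), -1)))) = Mul(-219, Add(Rational(12, 137), Mul(-498, Pow(9, -1)))) = Mul(-219, Add(Rational(12, 137), Mul(-498, Rational(1, 9)))) = Mul(-219, Add(Rational(12, 137), Rational(-166, 3))) = Mul(-219, Rational(-22706, 411)) = Rational(1657538, 137)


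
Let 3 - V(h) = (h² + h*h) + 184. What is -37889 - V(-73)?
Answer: -27050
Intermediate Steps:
V(h) = -181 - 2*h² (V(h) = 3 - ((h² + h*h) + 184) = 3 - ((h² + h²) + 184) = 3 - (2*h² + 184) = 3 - (184 + 2*h²) = 3 + (-184 - 2*h²) = -181 - 2*h²)
-37889 - V(-73) = -37889 - (-181 - 2*(-73)²) = -37889 - (-181 - 2*5329) = -37889 - (-181 - 10658) = -37889 - 1*(-10839) = -37889 + 10839 = -27050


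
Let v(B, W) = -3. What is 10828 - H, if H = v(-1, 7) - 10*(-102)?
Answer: 9811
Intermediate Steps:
H = 1017 (H = -3 - 10*(-102) = -3 + 1020 = 1017)
10828 - H = 10828 - 1*1017 = 10828 - 1017 = 9811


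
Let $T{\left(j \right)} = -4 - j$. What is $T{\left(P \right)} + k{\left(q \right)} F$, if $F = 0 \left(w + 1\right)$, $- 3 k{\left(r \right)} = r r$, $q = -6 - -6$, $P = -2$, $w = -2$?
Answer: $-2$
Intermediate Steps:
$q = 0$ ($q = -6 + 6 = 0$)
$k{\left(r \right)} = - \frac{r^{2}}{3}$ ($k{\left(r \right)} = - \frac{r r}{3} = - \frac{r^{2}}{3}$)
$F = 0$ ($F = 0 \left(-2 + 1\right) = 0 \left(-1\right) = 0$)
$T{\left(P \right)} + k{\left(q \right)} F = \left(-4 - -2\right) + - \frac{0^{2}}{3} \cdot 0 = \left(-4 + 2\right) + \left(- \frac{1}{3}\right) 0 \cdot 0 = -2 + 0 \cdot 0 = -2 + 0 = -2$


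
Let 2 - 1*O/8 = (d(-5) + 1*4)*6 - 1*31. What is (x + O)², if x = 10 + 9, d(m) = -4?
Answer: 80089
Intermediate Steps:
x = 19
O = 264 (O = 16 - 8*((-4 + 1*4)*6 - 1*31) = 16 - 8*((-4 + 4)*6 - 31) = 16 - 8*(0*6 - 31) = 16 - 8*(0 - 31) = 16 - 8*(-31) = 16 + 248 = 264)
(x + O)² = (19 + 264)² = 283² = 80089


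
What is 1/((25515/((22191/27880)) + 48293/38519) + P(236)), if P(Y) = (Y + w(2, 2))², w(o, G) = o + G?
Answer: 21917311/1965049374517 ≈ 1.1154e-5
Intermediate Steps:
w(o, G) = G + o
P(Y) = (4 + Y)² (P(Y) = (Y + (2 + 2))² = (Y + 4)² = (4 + Y)²)
1/((25515/((22191/27880)) + 48293/38519) + P(236)) = 1/((25515/((22191/27880)) + 48293/38519) + (4 + 236)²) = 1/((25515/((22191*(1/27880))) + 48293*(1/38519)) + 240²) = 1/((25515/(22191/27880) + 48293/38519) + 57600) = 1/((25515*(27880/22191) + 48293/38519) + 57600) = 1/((237119400/7397 + 48293/38519) + 57600) = 1/(702612260917/21917311 + 57600) = 1/(1965049374517/21917311) = 21917311/1965049374517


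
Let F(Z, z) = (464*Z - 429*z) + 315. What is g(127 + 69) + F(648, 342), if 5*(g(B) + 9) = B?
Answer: 771496/5 ≈ 1.5430e+5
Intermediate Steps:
F(Z, z) = 315 - 429*z + 464*Z (F(Z, z) = (-429*z + 464*Z) + 315 = 315 - 429*z + 464*Z)
g(B) = -9 + B/5
g(127 + 69) + F(648, 342) = (-9 + (127 + 69)/5) + (315 - 429*342 + 464*648) = (-9 + (⅕)*196) + (315 - 146718 + 300672) = (-9 + 196/5) + 154269 = 151/5 + 154269 = 771496/5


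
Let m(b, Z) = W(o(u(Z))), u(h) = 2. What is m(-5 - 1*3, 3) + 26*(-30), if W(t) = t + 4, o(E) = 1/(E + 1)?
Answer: -2327/3 ≈ -775.67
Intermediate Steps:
o(E) = 1/(1 + E)
W(t) = 4 + t
m(b, Z) = 13/3 (m(b, Z) = 4 + 1/(1 + 2) = 4 + 1/3 = 13/3)
m(-5 - 1*3, 3) + 26*(-30) = 13/3 + 26*(-30) = 13/3 - 780 = -2327/3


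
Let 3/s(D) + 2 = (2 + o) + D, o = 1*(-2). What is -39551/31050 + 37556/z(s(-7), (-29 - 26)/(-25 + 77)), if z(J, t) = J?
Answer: -3498380951/31050 ≈ -1.1267e+5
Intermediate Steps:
o = -2
s(D) = 3/(-2 + D) (s(D) = 3/(-2 + ((2 - 2) + D)) = 3/(-2 + (0 + D)) = 3/(-2 + D))
-39551/31050 + 37556/z(s(-7), (-29 - 26)/(-25 + 77)) = -39551/31050 + 37556/((3/(-2 - 7))) = -39551*1/31050 + 37556/((3/(-9))) = -39551/31050 + 37556/((3*(-1/9))) = -39551/31050 + 37556/(-1/3) = -39551/31050 + 37556*(-3) = -39551/31050 - 112668 = -3498380951/31050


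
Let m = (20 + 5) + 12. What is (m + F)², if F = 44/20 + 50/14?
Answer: 2241009/1225 ≈ 1829.4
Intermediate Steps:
m = 37 (m = 25 + 12 = 37)
F = 202/35 (F = 44*(1/20) + 50*(1/14) = 11/5 + 25/7 = 202/35 ≈ 5.7714)
(m + F)² = (37 + 202/35)² = (1497/35)² = 2241009/1225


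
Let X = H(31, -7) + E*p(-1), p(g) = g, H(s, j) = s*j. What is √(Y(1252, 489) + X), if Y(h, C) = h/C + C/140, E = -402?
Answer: √223855659615/34230 ≈ 13.822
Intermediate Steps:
H(s, j) = j*s
Y(h, C) = C/140 + h/C (Y(h, C) = h/C + C*(1/140) = h/C + C/140 = C/140 + h/C)
X = 185 (X = -7*31 - 402*(-1) = -217 + 402 = 185)
√(Y(1252, 489) + X) = √(((1/140)*489 + 1252/489) + 185) = √((489/140 + 1252*(1/489)) + 185) = √((489/140 + 1252/489) + 185) = √(414401/68460 + 185) = √(13079501/68460) = √223855659615/34230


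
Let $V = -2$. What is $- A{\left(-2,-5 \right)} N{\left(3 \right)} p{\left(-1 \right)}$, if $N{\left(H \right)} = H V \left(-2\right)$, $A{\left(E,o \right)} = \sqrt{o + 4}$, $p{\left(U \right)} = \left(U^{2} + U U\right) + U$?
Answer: $- 12 i \approx - 12.0 i$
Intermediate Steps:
$p{\left(U \right)} = U + 2 U^{2}$ ($p{\left(U \right)} = \left(U^{2} + U^{2}\right) + U = 2 U^{2} + U = U + 2 U^{2}$)
$A{\left(E,o \right)} = \sqrt{4 + o}$
$N{\left(H \right)} = 4 H$ ($N{\left(H \right)} = H \left(-2\right) \left(-2\right) = - 2 H \left(-2\right) = 4 H$)
$- A{\left(-2,-5 \right)} N{\left(3 \right)} p{\left(-1 \right)} = - \sqrt{4 - 5} \cdot 4 \cdot 3 \left(- (1 + 2 \left(-1\right))\right) = - \sqrt{-1} \cdot 12 \left(- (1 - 2)\right) = - i 12 \left(\left(-1\right) \left(-1\right)\right) = - 12 i 1 = - 12 i$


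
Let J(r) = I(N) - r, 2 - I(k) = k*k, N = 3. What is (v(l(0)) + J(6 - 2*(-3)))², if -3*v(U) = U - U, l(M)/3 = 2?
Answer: 361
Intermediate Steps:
I(k) = 2 - k² (I(k) = 2 - k*k = 2 - k²)
l(M) = 6 (l(M) = 3*2 = 6)
v(U) = 0 (v(U) = -(U - U)/3 = -⅓*0 = 0)
J(r) = -7 - r (J(r) = (2 - 1*3²) - r = (2 - 1*9) - r = (2 - 9) - r = -7 - r)
(v(l(0)) + J(6 - 2*(-3)))² = (0 + (-7 - (6 - 2*(-3))))² = (0 + (-7 - (6 + 6)))² = (0 + (-7 - 1*12))² = (0 + (-7 - 12))² = (0 - 19)² = (-19)² = 361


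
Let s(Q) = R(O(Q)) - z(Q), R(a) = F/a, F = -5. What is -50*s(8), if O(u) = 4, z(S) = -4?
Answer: -275/2 ≈ -137.50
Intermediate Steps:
R(a) = -5/a
s(Q) = 11/4 (s(Q) = -5/4 - 1*(-4) = -5*1/4 + 4 = -5/4 + 4 = 11/4)
-50*s(8) = -50*11/4 = -275/2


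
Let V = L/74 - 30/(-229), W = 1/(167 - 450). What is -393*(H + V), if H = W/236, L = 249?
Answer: -777466194033/565894724 ≈ -1373.9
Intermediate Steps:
W = -1/283 (W = 1/(-283) = -1/283 ≈ -0.0035336)
V = 59241/16946 (V = 249/74 - 30/(-229) = 249*(1/74) - 30*(-1/229) = 249/74 + 30/229 = 59241/16946 ≈ 3.4959)
H = -1/66788 (H = -1/283/236 = -1/283*1/236 = -1/66788 ≈ -1.4973e-5)
-393*(H + V) = -393*(-1/66788 + 59241/16946) = -393*1978285481/565894724 = -777466194033/565894724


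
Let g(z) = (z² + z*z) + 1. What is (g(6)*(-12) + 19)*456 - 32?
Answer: -390824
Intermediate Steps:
g(z) = 1 + 2*z² (g(z) = (z² + z²) + 1 = 2*z² + 1 = 1 + 2*z²)
(g(6)*(-12) + 19)*456 - 32 = ((1 + 2*6²)*(-12) + 19)*456 - 32 = ((1 + 2*36)*(-12) + 19)*456 - 32 = ((1 + 72)*(-12) + 19)*456 - 32 = (73*(-12) + 19)*456 - 32 = (-876 + 19)*456 - 32 = -857*456 - 32 = -390792 - 32 = -390824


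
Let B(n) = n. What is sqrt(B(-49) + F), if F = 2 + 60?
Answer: sqrt(13) ≈ 3.6056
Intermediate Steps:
F = 62
sqrt(B(-49) + F) = sqrt(-49 + 62) = sqrt(13)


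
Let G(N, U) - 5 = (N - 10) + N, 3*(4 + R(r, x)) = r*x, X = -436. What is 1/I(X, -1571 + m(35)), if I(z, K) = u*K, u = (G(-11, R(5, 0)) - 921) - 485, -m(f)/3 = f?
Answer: 1/2401708 ≈ 4.1637e-7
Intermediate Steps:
m(f) = -3*f
R(r, x) = -4 + r*x/3 (R(r, x) = -4 + (r*x)/3 = -4 + r*x/3)
G(N, U) = -5 + 2*N (G(N, U) = 5 + ((N - 10) + N) = 5 + ((-10 + N) + N) = 5 + (-10 + 2*N) = -5 + 2*N)
u = -1433 (u = ((-5 + 2*(-11)) - 921) - 485 = ((-5 - 22) - 921) - 485 = (-27 - 921) - 485 = -948 - 485 = -1433)
I(z, K) = -1433*K
1/I(X, -1571 + m(35)) = 1/(-1433*(-1571 - 3*35)) = 1/(-1433*(-1571 - 105)) = 1/(-1433*(-1676)) = 1/2401708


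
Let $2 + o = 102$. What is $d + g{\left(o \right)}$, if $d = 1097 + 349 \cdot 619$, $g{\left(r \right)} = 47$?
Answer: $217175$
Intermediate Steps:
$o = 100$ ($o = -2 + 102 = 100$)
$d = 217128$ ($d = 1097 + 216031 = 217128$)
$d + g{\left(o \right)} = 217128 + 47 = 217175$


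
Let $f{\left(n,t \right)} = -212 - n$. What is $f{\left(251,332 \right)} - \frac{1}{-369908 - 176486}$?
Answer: $- \frac{252980421}{546394} \approx -463.0$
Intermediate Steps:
$f{\left(251,332 \right)} - \frac{1}{-369908 - 176486} = \left(-212 - 251\right) - \frac{1}{-369908 - 176486} = \left(-212 - 251\right) - \frac{1}{-546394} = -463 - - \frac{1}{546394} = -463 + \frac{1}{546394} = - \frac{252980421}{546394}$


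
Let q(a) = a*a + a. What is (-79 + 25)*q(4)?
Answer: -1080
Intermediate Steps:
q(a) = a + a² (q(a) = a² + a = a + a²)
(-79 + 25)*q(4) = (-79 + 25)*(4*(1 + 4)) = -216*5 = -54*20 = -1080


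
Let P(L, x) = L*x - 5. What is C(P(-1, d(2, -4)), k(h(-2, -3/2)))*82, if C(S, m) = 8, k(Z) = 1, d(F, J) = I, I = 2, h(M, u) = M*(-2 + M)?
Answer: 656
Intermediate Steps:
d(F, J) = 2
P(L, x) = -5 + L*x
C(P(-1, d(2, -4)), k(h(-2, -3/2)))*82 = 8*82 = 656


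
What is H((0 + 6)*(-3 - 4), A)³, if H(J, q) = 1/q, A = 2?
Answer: ⅛ ≈ 0.12500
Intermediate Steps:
H((0 + 6)*(-3 - 4), A)³ = (1/2)³ = (½)³ = ⅛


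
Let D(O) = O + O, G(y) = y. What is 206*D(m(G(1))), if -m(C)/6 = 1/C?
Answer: -2472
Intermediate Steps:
m(C) = -6/C
D(O) = 2*O
206*D(m(G(1))) = 206*(2*(-6/1)) = 206*(2*(-6*1)) = 206*(2*(-6)) = 206*(-12) = -2472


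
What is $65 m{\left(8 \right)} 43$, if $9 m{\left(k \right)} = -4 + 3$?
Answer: $- \frac{2795}{9} \approx -310.56$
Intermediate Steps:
$m{\left(k \right)} = - \frac{1}{9}$ ($m{\left(k \right)} = \frac{-4 + 3}{9} = \frac{1}{9} \left(-1\right) = - \frac{1}{9}$)
$65 m{\left(8 \right)} 43 = 65 \left(- \frac{1}{9}\right) 43 = \left(- \frac{65}{9}\right) 43 = - \frac{2795}{9}$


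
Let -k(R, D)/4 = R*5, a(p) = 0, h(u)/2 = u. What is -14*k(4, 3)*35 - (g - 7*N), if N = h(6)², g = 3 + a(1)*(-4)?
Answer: 40205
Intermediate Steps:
h(u) = 2*u
k(R, D) = -20*R (k(R, D) = -4*R*5 = -20*R)
g = 3 (g = 3 + 0*(-4) = 3 + 0 = 3)
N = 144 (N = (2*6)² = 12² = 144)
-14*k(4, 3)*35 - (g - 7*N) = -(-280)*4*35 - (3 - 7*144) = -14*(-80)*35 - (3 - 1008) = 1120*35 - 1*(-1005) = 39200 + 1005 = 40205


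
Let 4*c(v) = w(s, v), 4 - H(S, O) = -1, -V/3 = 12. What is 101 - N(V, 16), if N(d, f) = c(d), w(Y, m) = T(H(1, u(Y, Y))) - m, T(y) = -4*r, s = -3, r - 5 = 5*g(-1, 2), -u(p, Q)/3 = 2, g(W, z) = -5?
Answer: 72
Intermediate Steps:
V = -36 (V = -3*12 = -36)
u(p, Q) = -6 (u(p, Q) = -3*2 = -6)
H(S, O) = 5 (H(S, O) = 4 - 1*(-1) = 4 + 1 = 5)
r = -20 (r = 5 + 5*(-5) = 5 - 25 = -20)
T(y) = 80 (T(y) = -4*(-20) = 80)
w(Y, m) = 80 - m
c(v) = 20 - v/4 (c(v) = (80 - v)/4 = 20 - v/4)
N(d, f) = 20 - d/4
101 - N(V, 16) = 101 - (20 - ¼*(-36)) = 101 - (20 + 9) = 101 - 1*29 = 101 - 29 = 72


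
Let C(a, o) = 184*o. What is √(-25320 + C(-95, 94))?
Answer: 2*I*√2006 ≈ 89.577*I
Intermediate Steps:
√(-25320 + C(-95, 94)) = √(-25320 + 184*94) = √(-25320 + 17296) = √(-8024) = 2*I*√2006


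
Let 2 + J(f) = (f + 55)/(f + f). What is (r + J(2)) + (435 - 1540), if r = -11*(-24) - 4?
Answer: -3331/4 ≈ -832.75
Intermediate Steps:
J(f) = -2 + (55 + f)/(2*f) (J(f) = -2 + (f + 55)/(f + f) = -2 + (55 + f)/((2*f)) = -2 + (55 + f)*(1/(2*f)) = -2 + (55 + f)/(2*f))
r = 260 (r = 264 - 4 = 260)
(r + J(2)) + (435 - 1540) = (260 + (1/2)*(55 - 3*2)/2) + (435 - 1540) = (260 + (1/2)*(1/2)*(55 - 6)) - 1105 = (260 + (1/2)*(1/2)*49) - 1105 = (260 + 49/4) - 1105 = 1089/4 - 1105 = -3331/4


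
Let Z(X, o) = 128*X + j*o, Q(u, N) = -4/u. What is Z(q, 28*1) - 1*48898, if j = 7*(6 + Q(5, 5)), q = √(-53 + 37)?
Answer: -239394/5 + 512*I ≈ -47879.0 + 512.0*I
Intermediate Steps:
q = 4*I (q = √(-16) = 4*I ≈ 4.0*I)
j = 182/5 (j = 7*(6 - 4/5) = 7*(6 - 4*⅕) = 7*(6 - ⅘) = 7*(26/5) = 182/5 ≈ 36.400)
Z(X, o) = 128*X + 182*o/5
Z(q, 28*1) - 1*48898 = (128*(4*I) + 182*(28*1)/5) - 1*48898 = (512*I + (182/5)*28) - 48898 = (512*I + 5096/5) - 48898 = (5096/5 + 512*I) - 48898 = -239394/5 + 512*I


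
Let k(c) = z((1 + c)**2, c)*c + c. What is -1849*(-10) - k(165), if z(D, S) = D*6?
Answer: -27262115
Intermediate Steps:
z(D, S) = 6*D
k(c) = c + 6*c*(1 + c)**2 (k(c) = (6*(1 + c)**2)*c + c = 6*c*(1 + c)**2 + c = c + 6*c*(1 + c)**2)
-1849*(-10) - k(165) = -1849*(-10) - 165*(1 + 6*(1 + 165)**2) = 18490 - 165*(1 + 6*166**2) = 18490 - 165*(1 + 6*27556) = 18490 - 165*(1 + 165336) = 18490 - 165*165337 = 18490 - 1*27280605 = 18490 - 27280605 = -27262115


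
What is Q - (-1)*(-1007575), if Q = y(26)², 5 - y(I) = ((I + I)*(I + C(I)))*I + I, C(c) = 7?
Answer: 1991454194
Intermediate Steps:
y(I) = 5 - I - 2*I²*(7 + I) (y(I) = 5 - (((I + I)*(I + 7))*I + I) = 5 - (((2*I)*(7 + I))*I + I) = 5 - ((2*I*(7 + I))*I + I) = 5 - (2*I²*(7 + I) + I) = 5 - (I + 2*I²*(7 + I)) = 5 + (-I - 2*I²*(7 + I)) = 5 - I - 2*I²*(7 + I))
Q = 1992461769 (Q = (5 - 1*26 - 14*26² - 2*26³)² = (5 - 26 - 14*676 - 2*17576)² = (5 - 26 - 9464 - 35152)² = (-44637)² = 1992461769)
Q - (-1)*(-1007575) = 1992461769 - (-1)*(-1007575) = 1992461769 - 1*1007575 = 1992461769 - 1007575 = 1991454194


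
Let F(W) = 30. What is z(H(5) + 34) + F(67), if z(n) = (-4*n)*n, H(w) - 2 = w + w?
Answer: -8434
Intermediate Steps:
H(w) = 2 + 2*w (H(w) = 2 + (w + w) = 2 + 2*w)
z(n) = -4*n**2
z(H(5) + 34) + F(67) = -4*((2 + 2*5) + 34)**2 + 30 = -4*((2 + 10) + 34)**2 + 30 = -4*(12 + 34)**2 + 30 = -4*46**2 + 30 = -4*2116 + 30 = -8464 + 30 = -8434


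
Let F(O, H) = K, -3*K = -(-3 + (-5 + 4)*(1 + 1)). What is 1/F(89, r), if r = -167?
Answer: -3/5 ≈ -0.60000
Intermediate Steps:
K = -5/3 (K = -(-1)*(-3 + (-5 + 4)*(1 + 1))/3 = -(-1)*(-3 - 1*2)/3 = -(-1)*(-3 - 2)/3 = -(-1)*(-5)/3 = -1/3*5 = -5/3 ≈ -1.6667)
F(O, H) = -5/3
1/F(89, r) = 1/(-5/3) = -3/5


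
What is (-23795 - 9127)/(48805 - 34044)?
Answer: -32922/14761 ≈ -2.2303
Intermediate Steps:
(-23795 - 9127)/(48805 - 34044) = -32922/14761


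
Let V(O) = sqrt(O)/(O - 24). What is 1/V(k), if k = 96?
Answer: 3*sqrt(6) ≈ 7.3485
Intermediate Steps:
V(O) = sqrt(O)/(-24 + O)
1/V(k) = 1/(sqrt(96)/(-24 + 96)) = 1/((4*sqrt(6))/72) = 1/((4*sqrt(6))*(1/72)) = 1/(sqrt(6)/18) = 3*sqrt(6)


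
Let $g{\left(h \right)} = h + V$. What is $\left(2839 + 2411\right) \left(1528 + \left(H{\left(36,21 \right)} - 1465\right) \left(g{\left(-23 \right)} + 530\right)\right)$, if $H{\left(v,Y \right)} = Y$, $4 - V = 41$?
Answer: $-3555048000$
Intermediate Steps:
$V = -37$ ($V = 4 - 41 = -37$)
$g{\left(h \right)} = -37 + h$ ($g{\left(h \right)} = h - 37 = -37 + h$)
$\left(2839 + 2411\right) \left(1528 + \left(H{\left(36,21 \right)} - 1465\right) \left(g{\left(-23 \right)} + 530\right)\right) = \left(2839 + 2411\right) \left(1528 + \left(21 - 1465\right) \left(\left(-37 - 23\right) + 530\right)\right) = 5250 \left(1528 - 1444 \left(-60 + 530\right)\right) = 5250 \left(1528 - 678680\right) = 5250 \left(-677152\right) = -3555048000$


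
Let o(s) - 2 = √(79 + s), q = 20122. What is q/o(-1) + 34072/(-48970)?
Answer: -493317502/905945 + 10061*√78/37 ≈ 1857.0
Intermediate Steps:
o(s) = 2 + √(79 + s)
q/o(-1) + 34072/(-48970) = 20122/(2 + √(79 - 1)) + 34072/(-48970) = 20122/(2 + √78) + 34072*(-1/48970) = 20122/(2 + √78) - 17036/24485 = -17036/24485 + 20122/(2 + √78)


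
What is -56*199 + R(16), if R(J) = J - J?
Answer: -11144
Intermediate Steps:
R(J) = 0
-56*199 + R(16) = -56*199 + 0 = -11144 + 0 = -11144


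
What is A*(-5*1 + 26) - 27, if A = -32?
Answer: -699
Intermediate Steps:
A*(-5*1 + 26) - 27 = -32*(-5*1 + 26) - 27 = -32*(-5 + 26) - 27 = -32*21 - 27 = -672 - 27 = -699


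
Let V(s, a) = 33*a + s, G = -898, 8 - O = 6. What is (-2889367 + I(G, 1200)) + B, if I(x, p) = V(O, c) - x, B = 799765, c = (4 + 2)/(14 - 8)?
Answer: -2088669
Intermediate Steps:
O = 2 (O = 8 - 1*6 = 8 - 6 = 2)
c = 1 (c = 6/6 = 6*(⅙) = 1)
V(s, a) = s + 33*a
I(x, p) = 35 - x (I(x, p) = (2 + 33*1) - x = (2 + 33) - x = 35 - x)
(-2889367 + I(G, 1200)) + B = (-2889367 + (35 - 1*(-898))) + 799765 = (-2889367 + (35 + 898)) + 799765 = (-2889367 + 933) + 799765 = -2888434 + 799765 = -2088669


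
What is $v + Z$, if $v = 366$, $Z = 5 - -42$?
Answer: $413$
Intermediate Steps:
$Z = 47$ ($Z = 5 + 42 = 47$)
$v + Z = 366 + 47 = 413$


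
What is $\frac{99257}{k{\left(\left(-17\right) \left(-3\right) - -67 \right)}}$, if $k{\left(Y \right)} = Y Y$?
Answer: $\frac{99257}{13924} \approx 7.1285$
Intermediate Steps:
$k{\left(Y \right)} = Y^{2}$
$\frac{99257}{k{\left(\left(-17\right) \left(-3\right) - -67 \right)}} = \frac{99257}{\left(\left(-17\right) \left(-3\right) - -67\right)^{2}} = \frac{99257}{\left(51 + 67\right)^{2}} = \frac{99257}{118^{2}} = \frac{99257}{13924}$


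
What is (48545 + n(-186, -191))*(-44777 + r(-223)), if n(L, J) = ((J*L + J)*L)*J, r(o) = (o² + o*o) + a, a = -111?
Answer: 68504981830350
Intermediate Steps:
r(o) = -111 + 2*o² (r(o) = (o² + o*o) - 111 = (o² + o²) - 111 = 2*o² - 111 = -111 + 2*o²)
n(L, J) = J*L*(J + J*L) (n(L, J) = ((J + J*L)*L)*J = (L*(J + J*L))*J = J*L*(J + J*L))
(48545 + n(-186, -191))*(-44777 + r(-223)) = (48545 - 186*(-191)²*(1 - 186))*(-44777 + (-111 + 2*(-223)²)) = (48545 - 186*36481*(-185))*(-44777 + (-111 + 2*49729)) = (48545 + 1255311210)*(-44777 + (-111 + 99458)) = 1255359755*(-44777 + 99347) = 1255359755*54570 = 68504981830350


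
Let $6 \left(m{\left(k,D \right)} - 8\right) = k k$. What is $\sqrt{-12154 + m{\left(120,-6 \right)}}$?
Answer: $i \sqrt{9746} \approx 98.722 i$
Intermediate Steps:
$m{\left(k,D \right)} = 8 + \frac{k^{2}}{6}$ ($m{\left(k,D \right)} = 8 + \frac{k k}{6} = 8 + \frac{k^{2}}{6}$)
$\sqrt{-12154 + m{\left(120,-6 \right)}} = \sqrt{-12154 + \left(8 + \frac{120^{2}}{6}\right)} = \sqrt{-12154 + \left(8 + \frac{1}{6} \cdot 14400\right)} = \sqrt{-12154 + \left(8 + 2400\right)} = \sqrt{-12154 + 2408} = \sqrt{-9746} = i \sqrt{9746}$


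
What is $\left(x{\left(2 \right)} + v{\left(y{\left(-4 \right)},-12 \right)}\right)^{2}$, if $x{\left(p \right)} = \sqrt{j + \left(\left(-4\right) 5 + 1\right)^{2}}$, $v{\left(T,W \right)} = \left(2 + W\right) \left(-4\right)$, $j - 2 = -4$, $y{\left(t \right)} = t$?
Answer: $\left(40 + \sqrt{359}\right)^{2} \approx 3474.8$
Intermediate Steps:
$j = -2$ ($j = 2 - 4 = -2$)
$v{\left(T,W \right)} = -8 - 4 W$
$x{\left(p \right)} = \sqrt{359}$ ($x{\left(p \right)} = \sqrt{-2 + \left(\left(-4\right) 5 + 1\right)^{2}} = \sqrt{-2 + \left(-20 + 1\right)^{2}} = \sqrt{-2 + \left(-19\right)^{2}} = \sqrt{-2 + 361} = \sqrt{359}$)
$\left(x{\left(2 \right)} + v{\left(y{\left(-4 \right)},-12 \right)}\right)^{2} = \left(\sqrt{359} - -40\right)^{2} = \left(\sqrt{359} + \left(-8 + 48\right)\right)^{2} = \left(\sqrt{359} + 40\right)^{2} = \left(40 + \sqrt{359}\right)^{2}$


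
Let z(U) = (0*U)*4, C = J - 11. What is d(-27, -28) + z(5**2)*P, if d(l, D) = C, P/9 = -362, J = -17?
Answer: -28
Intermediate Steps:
P = -3258 (P = 9*(-362) = -3258)
C = -28 (C = -17 - 11 = -28)
d(l, D) = -28
z(U) = 0 (z(U) = 0*4 = 0)
d(-27, -28) + z(5**2)*P = -28 + 0*(-3258) = -28 + 0 = -28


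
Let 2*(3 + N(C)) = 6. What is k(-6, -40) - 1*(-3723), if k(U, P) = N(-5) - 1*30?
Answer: 3693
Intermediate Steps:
N(C) = 0 (N(C) = -3 + (½)*6 = -3 + 3 = 0)
k(U, P) = -30 (k(U, P) = 0 - 1*30 = 0 - 30 = -30)
k(-6, -40) - 1*(-3723) = -30 - 1*(-3723) = -30 + 3723 = 3693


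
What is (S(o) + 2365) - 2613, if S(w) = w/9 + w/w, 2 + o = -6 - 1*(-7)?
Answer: -2224/9 ≈ -247.11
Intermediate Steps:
o = -1 (o = -2 + (-6 - 1*(-7)) = -2 + (-6 + 7) = -2 + 1 = -1)
S(w) = 1 + w/9 (S(w) = w*(⅑) + 1 = w/9 + 1 = 1 + w/9)
(S(o) + 2365) - 2613 = ((1 + (⅑)*(-1)) + 2365) - 2613 = ((1 - ⅑) + 2365) - 2613 = (8/9 + 2365) - 2613 = 21293/9 - 2613 = -2224/9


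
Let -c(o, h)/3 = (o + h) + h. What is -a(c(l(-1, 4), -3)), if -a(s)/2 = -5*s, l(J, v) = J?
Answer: -210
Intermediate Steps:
c(o, h) = -6*h - 3*o (c(o, h) = -3*((o + h) + h) = -3*((h + o) + h) = -3*(o + 2*h) = -6*h - 3*o)
a(s) = 10*s (a(s) = -(-10)*s = 10*s)
-a(c(l(-1, 4), -3)) = -10*(-6*(-3) - 3*(-1)) = -10*(18 + 3) = -10*21 = -1*210 = -210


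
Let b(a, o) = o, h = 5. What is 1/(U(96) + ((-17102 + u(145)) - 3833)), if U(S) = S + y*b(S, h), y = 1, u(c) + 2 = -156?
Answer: -1/20992 ≈ -4.7637e-5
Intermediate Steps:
u(c) = -158 (u(c) = -2 - 156 = -158)
U(S) = 5 + S (U(S) = S + 1*5 = S + 5 = 5 + S)
1/(U(96) + ((-17102 + u(145)) - 3833)) = 1/((5 + 96) + ((-17102 - 158) - 3833)) = 1/(101 + (-17260 - 3833)) = 1/(101 - 21093) = 1/(-20992) = -1/20992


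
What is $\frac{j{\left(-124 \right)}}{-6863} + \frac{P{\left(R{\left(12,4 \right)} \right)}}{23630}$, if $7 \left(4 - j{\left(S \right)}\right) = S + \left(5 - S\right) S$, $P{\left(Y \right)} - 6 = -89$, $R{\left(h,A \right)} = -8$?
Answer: $- \frac{385564643}{1135208830} \approx -0.33964$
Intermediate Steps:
$P{\left(Y \right)} = -83$ ($P{\left(Y \right)} = 6 - 89 = -83$)
$j{\left(S \right)} = 4 - \frac{S}{7} - \frac{S \left(5 - S\right)}{7}$ ($j{\left(S \right)} = 4 - \frac{S + \left(5 - S\right) S}{7} = 4 - \frac{S + S \left(5 - S\right)}{7} = 4 - \left(\frac{S}{7} + \frac{S \left(5 - S\right)}{7}\right) = 4 - \frac{S}{7} - \frac{S \left(5 - S\right)}{7}$)
$\frac{j{\left(-124 \right)}}{-6863} + \frac{P{\left(R{\left(12,4 \right)} \right)}}{23630} = \frac{4 - - \frac{744}{7} + \frac{\left(-124\right)^{2}}{7}}{-6863} - \frac{83}{23630} = \left(4 + \frac{744}{7} + \frac{1}{7} \cdot 15376\right) \left(- \frac{1}{6863}\right) - \frac{83}{23630} = \left(4 + \frac{744}{7} + \frac{15376}{7}\right) \left(- \frac{1}{6863}\right) - \frac{83}{23630} = \frac{16148}{7} \left(- \frac{1}{6863}\right) - \frac{83}{23630} = - \frac{16148}{48041} - \frac{83}{23630} = - \frac{385564643}{1135208830}$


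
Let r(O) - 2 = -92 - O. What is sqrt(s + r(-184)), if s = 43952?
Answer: 3*sqrt(4894) ≈ 209.87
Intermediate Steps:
r(O) = -90 - O (r(O) = 2 + (-92 - O) = -90 - O)
sqrt(s + r(-184)) = sqrt(43952 + (-90 - 1*(-184))) = sqrt(43952 + (-90 + 184)) = sqrt(43952 + 94) = sqrt(44046) = 3*sqrt(4894)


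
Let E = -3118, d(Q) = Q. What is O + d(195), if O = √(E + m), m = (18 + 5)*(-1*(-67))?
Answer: 195 + I*√1577 ≈ 195.0 + 39.711*I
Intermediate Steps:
m = 1541 (m = 23*67 = 1541)
O = I*√1577 (O = √(-3118 + 1541) = √(-1577) = I*√1577 ≈ 39.711*I)
O + d(195) = I*√1577 + 195 = 195 + I*√1577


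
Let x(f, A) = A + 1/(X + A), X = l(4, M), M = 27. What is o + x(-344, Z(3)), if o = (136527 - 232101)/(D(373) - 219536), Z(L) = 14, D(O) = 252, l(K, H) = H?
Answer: 65003417/4495322 ≈ 14.460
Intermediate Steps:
X = 27
x(f, A) = A + 1/(27 + A)
o = 47787/109642 (o = (136527 - 232101)/(252 - 219536) = -95574/(-219284) = -95574*(-1/219284) = 47787/109642 ≈ 0.43585)
o + x(-344, Z(3)) = 47787/109642 + (1 + 14² + 27*14)/(27 + 14) = 47787/109642 + (1 + 196 + 378)/41 = 47787/109642 + (1/41)*575 = 47787/109642 + 575/41 = 65003417/4495322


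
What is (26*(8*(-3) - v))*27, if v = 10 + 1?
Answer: -24570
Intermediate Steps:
v = 11
(26*(8*(-3) - v))*27 = (26*(8*(-3) - 1*11))*27 = (26*(-24 - 11))*27 = (26*(-35))*27 = -910*27 = -24570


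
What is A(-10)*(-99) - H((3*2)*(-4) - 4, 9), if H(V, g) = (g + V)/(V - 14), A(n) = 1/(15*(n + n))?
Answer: -257/2100 ≈ -0.12238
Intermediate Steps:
A(n) = 1/(30*n) (A(n) = 1/(15*(2*n)) = 1/(30*n))
H(V, g) = (V + g)/(-14 + V)
A(-10)*(-99) - H((3*2)*(-4) - 4, 9) = ((1/30)/(-10))*(-99) - (((3*2)*(-4) - 4) + 9)/(-14 + ((3*2)*(-4) - 4)) = ((1/30)*(-1/10))*(-99) - ((6*(-4) - 4) + 9)/(-14 + (6*(-4) - 4)) = -1/300*(-99) - ((-24 - 4) + 9)/(-14 + (-24 - 4)) = 33/100 - (-28 + 9)/(-14 - 28) = 33/100 - (-19)/(-42) = 33/100 - (-1)*(-19)/42 = 33/100 - 1*19/42 = 33/100 - 19/42 = -257/2100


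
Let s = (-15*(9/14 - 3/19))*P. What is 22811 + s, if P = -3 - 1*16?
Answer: 321289/14 ≈ 22949.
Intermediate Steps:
P = -19 (P = -3 - 16 = -19)
s = 1935/14 (s = -15*(9/14 - 3/19)*(-19) = -15*129/266*(-19) = -1935/266*(-19) = 1935/14 ≈ 138.21)
22811 + s = 22811 + 1935/14 = 321289/14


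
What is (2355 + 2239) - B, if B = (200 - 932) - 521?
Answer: 5847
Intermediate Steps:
B = -1253 (B = -732 - 521 = -1253)
(2355 + 2239) - B = (2355 + 2239) - 1*(-1253) = 4594 + 1253 = 5847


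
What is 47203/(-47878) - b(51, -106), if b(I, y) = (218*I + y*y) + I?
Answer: -1072753793/47878 ≈ -22406.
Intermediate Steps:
b(I, y) = y² + 219*I (b(I, y) = (218*I + y²) + I = (y² + 218*I) + I = y² + 219*I)
47203/(-47878) - b(51, -106) = 47203/(-47878) - ((-106)² + 219*51) = 47203*(-1/47878) - (11236 + 11169) = -47203/47878 - 1*22405 = -47203/47878 - 22405 = -1072753793/47878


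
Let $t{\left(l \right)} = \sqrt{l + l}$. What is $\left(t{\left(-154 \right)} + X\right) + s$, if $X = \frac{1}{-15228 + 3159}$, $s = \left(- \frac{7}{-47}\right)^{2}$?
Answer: $\frac{589172}{26660421} + 2 i \sqrt{77} \approx 0.022099 + 17.55 i$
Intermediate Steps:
$s = \frac{49}{2209}$ ($s = \left(\left(-7\right) \left(- \frac{1}{47}\right)\right)^{2} = \left(\frac{7}{47}\right)^{2} = \frac{49}{2209} \approx 0.022182$)
$X = - \frac{1}{12069}$ ($X = \frac{1}{-12069} = - \frac{1}{12069} \approx -8.2857 \cdot 10^{-5}$)
$t{\left(l \right)} = \sqrt{2} \sqrt{l}$ ($t{\left(l \right)} = \sqrt{2 l} = \sqrt{2} \sqrt{l}$)
$\left(t{\left(-154 \right)} + X\right) + s = \left(\sqrt{2} \sqrt{-154} - \frac{1}{12069}\right) + \frac{49}{2209} = \left(\sqrt{2} i \sqrt{154} - \frac{1}{12069}\right) + \frac{49}{2209} = \left(2 i \sqrt{77} - \frac{1}{12069}\right) + \frac{49}{2209} = \left(- \frac{1}{12069} + 2 i \sqrt{77}\right) + \frac{49}{2209} = \frac{589172}{26660421} + 2 i \sqrt{77}$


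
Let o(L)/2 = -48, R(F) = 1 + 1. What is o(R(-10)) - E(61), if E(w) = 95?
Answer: -191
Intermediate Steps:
R(F) = 2
o(L) = -96 (o(L) = 2*(-48) = -96)
o(R(-10)) - E(61) = -96 - 1*95 = -96 - 95 = -191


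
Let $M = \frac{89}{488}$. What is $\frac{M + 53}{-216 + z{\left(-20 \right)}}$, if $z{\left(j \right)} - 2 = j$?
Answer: $- \frac{8651}{38064} \approx -0.22728$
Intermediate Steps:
$z{\left(j \right)} = 2 + j$
$M = \frac{89}{488}$ ($M = 89 \cdot \frac{1}{488} = \frac{89}{488} \approx 0.18238$)
$\frac{M + 53}{-216 + z{\left(-20 \right)}} = \frac{\frac{89}{488} + 53}{-216 + \left(2 - 20\right)} = \frac{25953}{488 \left(-216 - 18\right)} = \frac{25953}{488 \left(-234\right)} = \frac{25953}{488} \left(- \frac{1}{234}\right) = - \frac{8651}{38064}$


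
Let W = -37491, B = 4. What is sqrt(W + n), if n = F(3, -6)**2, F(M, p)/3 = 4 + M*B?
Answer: I*sqrt(35187) ≈ 187.58*I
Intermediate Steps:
F(M, p) = 12 + 12*M (F(M, p) = 3*(4 + M*4) = 3*(4 + 4*M) = 12 + 12*M)
n = 2304 (n = (12 + 12*3)**2 = (12 + 36)**2 = 48**2 = 2304)
sqrt(W + n) = sqrt(-37491 + 2304) = sqrt(-35187) = I*sqrt(35187)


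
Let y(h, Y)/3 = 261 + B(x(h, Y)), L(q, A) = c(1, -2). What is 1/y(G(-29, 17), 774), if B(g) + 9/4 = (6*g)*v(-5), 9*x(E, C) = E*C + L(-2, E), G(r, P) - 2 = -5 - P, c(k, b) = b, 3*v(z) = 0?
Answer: 4/3105 ≈ 0.0012882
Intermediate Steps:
v(z) = 0 (v(z) = (1/3)*0 = 0)
L(q, A) = -2
G(r, P) = -3 - P (G(r, P) = 2 + (-5 - P) = -3 - P)
x(E, C) = -2/9 + C*E/9 (x(E, C) = (E*C - 2)/9 = (C*E - 2)/9 = (-2 + C*E)/9 = -2/9 + C*E/9)
B(g) = -9/4 (B(g) = -9/4 + (6*g)*0 = -9/4 + 0 = -9/4)
y(h, Y) = 3105/4 (y(h, Y) = 3*(261 - 9/4) = 3*(1035/4) = 3105/4)
1/y(G(-29, 17), 774) = 1/(3105/4) = 4/3105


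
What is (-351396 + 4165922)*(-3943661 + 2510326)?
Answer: -5467493624210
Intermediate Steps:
(-351396 + 4165922)*(-3943661 + 2510326) = 3814526*(-1433335) = -5467493624210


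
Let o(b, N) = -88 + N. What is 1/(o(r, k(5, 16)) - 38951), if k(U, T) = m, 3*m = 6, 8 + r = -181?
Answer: -1/39037 ≈ -2.5617e-5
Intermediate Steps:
r = -189 (r = -8 - 181 = -189)
m = 2 (m = (⅓)*6 = 2)
k(U, T) = 2
1/(o(r, k(5, 16)) - 38951) = 1/((-88 + 2) - 38951) = 1/(-86 - 38951) = 1/(-39037) = -1/39037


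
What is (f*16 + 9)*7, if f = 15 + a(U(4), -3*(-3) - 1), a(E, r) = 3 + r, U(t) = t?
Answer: 2975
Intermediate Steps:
f = 26 (f = 15 + (3 + (-3*(-3) - 1)) = 15 + (3 + (9 - 1)) = 15 + (3 + 8) = 15 + 11 = 26)
(f*16 + 9)*7 = (26*16 + 9)*7 = (416 + 9)*7 = 425*7 = 2975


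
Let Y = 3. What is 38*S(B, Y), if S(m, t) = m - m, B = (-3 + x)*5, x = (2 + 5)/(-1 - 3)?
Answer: 0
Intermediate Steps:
x = -7/4 (x = 7/(-4) = 7*(-1/4) = -7/4 ≈ -1.7500)
B = -95/4 (B = (-3 - 7/4)*5 = -19/4*5 = -95/4 ≈ -23.750)
S(m, t) = 0
38*S(B, Y) = 38*0 = 0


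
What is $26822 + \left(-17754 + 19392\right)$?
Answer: $28460$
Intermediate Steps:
$26822 + \left(-17754 + 19392\right) = 26822 + 1638 = 28460$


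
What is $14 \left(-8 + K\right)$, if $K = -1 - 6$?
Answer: $-210$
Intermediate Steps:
$K = -7$ ($K = -1 - 6 = -7$)
$14 \left(-8 + K\right) = 14 \left(-8 - 7\right) = 14 \left(-15\right) = -210$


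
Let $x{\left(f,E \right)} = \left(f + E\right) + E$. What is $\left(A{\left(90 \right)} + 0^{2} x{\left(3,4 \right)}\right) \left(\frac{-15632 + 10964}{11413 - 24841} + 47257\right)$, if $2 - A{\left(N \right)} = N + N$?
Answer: $- \frac{9412813016}{1119} \approx -8.4118 \cdot 10^{6}$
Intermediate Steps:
$x{\left(f,E \right)} = f + 2 E$ ($x{\left(f,E \right)} = \left(E + f\right) + E = f + 2 E$)
$A{\left(N \right)} = 2 - 2 N$ ($A{\left(N \right)} = 2 - \left(N + N\right) = 2 - 2 N$)
$\left(A{\left(90 \right)} + 0^{2} x{\left(3,4 \right)}\right) \left(\frac{-15632 + 10964}{11413 - 24841} + 47257\right) = \left(\left(2 - 180\right) + 0^{2} \left(3 + 2 \cdot 4\right)\right) \left(\frac{-15632 + 10964}{11413 - 24841} + 47257\right) = \left(\left(2 - 180\right) + 0 \left(3 + 8\right)\right) \left(- \frac{4668}{-13428} + 47257\right) = \left(-178 + 0 \cdot 11\right) \left(\left(-4668\right) \left(- \frac{1}{13428}\right) + 47257\right) = \left(-178 + 0\right) \left(\frac{389}{1119} + 47257\right) = \left(-178\right) \frac{52880972}{1119} = - \frac{9412813016}{1119}$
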